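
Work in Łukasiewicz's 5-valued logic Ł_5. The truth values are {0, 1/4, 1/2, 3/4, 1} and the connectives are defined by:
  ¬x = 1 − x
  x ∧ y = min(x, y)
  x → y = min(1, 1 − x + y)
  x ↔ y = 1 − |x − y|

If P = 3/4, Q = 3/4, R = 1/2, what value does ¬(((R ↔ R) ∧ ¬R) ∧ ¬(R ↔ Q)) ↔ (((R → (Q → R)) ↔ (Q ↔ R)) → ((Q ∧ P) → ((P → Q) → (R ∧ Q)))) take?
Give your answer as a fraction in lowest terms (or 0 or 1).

3/4

R ↔ R = 1/2 ↔ 1/2 = 1
¬R = ¬1/2 = 1/2
(R ↔ R) ∧ ¬R = 1 ∧ 1/2 = 1/2
R ↔ Q = 1/2 ↔ 3/4 = 3/4
¬(R ↔ Q) = ¬3/4 = 1/4
((R ↔ R) ∧ ¬R) ∧ ¬(R ↔ Q) = 1/2 ∧ 1/4 = 1/4
¬(((R ↔ R) ∧ ¬R) ∧ ¬(R ↔ Q)) = ¬1/4 = 3/4
Q → R = 3/4 → 1/2 = 3/4
R → (Q → R) = 1/2 → 3/4 = 1
Q ↔ R = 3/4 ↔ 1/2 = 3/4
(R → (Q → R)) ↔ (Q ↔ R) = 1 ↔ 3/4 = 3/4
Q ∧ P = 3/4 ∧ 3/4 = 3/4
P → Q = 3/4 → 3/4 = 1
R ∧ Q = 1/2 ∧ 3/4 = 1/2
(P → Q) → (R ∧ Q) = 1 → 1/2 = 1/2
(Q ∧ P) → ((P → Q) → (R ∧ Q)) = 3/4 → 1/2 = 3/4
((R → (Q → R)) ↔ (Q ↔ R)) → ((Q ∧ P) → ((P → Q) → (R ∧ Q))) = 3/4 → 3/4 = 1
¬(((R ↔ R) ∧ ¬R) ∧ ¬(R ↔ Q)) ↔ (((R → (Q → R)) ↔ (Q ↔ R)) → ((Q ∧ P) → ((P → Q) → (R ∧ Q)))) = 3/4 ↔ 1 = 3/4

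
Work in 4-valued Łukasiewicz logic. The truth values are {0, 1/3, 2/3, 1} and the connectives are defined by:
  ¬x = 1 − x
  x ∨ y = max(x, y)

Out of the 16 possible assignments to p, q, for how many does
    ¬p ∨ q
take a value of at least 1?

p = 0, q = 0 ↦ 1  ≥
p = 0, q = 1/3 ↦ 1  ≥
p = 0, q = 2/3 ↦ 1  ≥
p = 0, q = 1 ↦ 1  ≥
p = 1/3, q = 0 ↦ 2/3  <
p = 1/3, q = 1/3 ↦ 2/3  <
p = 1/3, q = 2/3 ↦ 2/3  <
p = 1/3, q = 1 ↦ 1  ≥
p = 2/3, q = 0 ↦ 1/3  <
p = 2/3, q = 1/3 ↦ 1/3  <
p = 2/3, q = 2/3 ↦ 2/3  <
p = 2/3, q = 1 ↦ 1  ≥
p = 1, q = 0 ↦ 0  <
p = 1, q = 1/3 ↦ 1/3  <
p = 1, q = 2/3 ↦ 2/3  <
p = 1, q = 1 ↦ 1  ≥
So 7 of the 16 assignments meet the threshold.

7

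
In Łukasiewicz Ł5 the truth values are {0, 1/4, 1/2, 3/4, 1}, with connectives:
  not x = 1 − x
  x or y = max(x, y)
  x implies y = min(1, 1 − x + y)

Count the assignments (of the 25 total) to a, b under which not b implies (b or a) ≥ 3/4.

value 1: 18 assignments (counts)
value 3/4: 2 assignments (counts)
value 1/2: 3 assignments
value 1/4: 1 assignment
value 0: 1 assignment
So 20 of the 25 assignments meet the threshold.

20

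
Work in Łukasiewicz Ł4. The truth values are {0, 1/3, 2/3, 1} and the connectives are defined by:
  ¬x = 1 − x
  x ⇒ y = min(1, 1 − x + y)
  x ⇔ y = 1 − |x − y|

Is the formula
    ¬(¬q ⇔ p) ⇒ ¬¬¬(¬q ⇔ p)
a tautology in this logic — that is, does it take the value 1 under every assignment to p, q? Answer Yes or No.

p = 0, q = 0 ↦ 1
p = 0, q = 1/3 ↦ 1
p = 0, q = 2/3 ↦ 1
p = 0, q = 1 ↦ 1
p = 1/3, q = 0 ↦ 1
p = 1/3, q = 1/3 ↦ 1
p = 1/3, q = 2/3 ↦ 1
p = 1/3, q = 1 ↦ 1
p = 2/3, q = 0 ↦ 1
p = 2/3, q = 1/3 ↦ 1
p = 2/3, q = 2/3 ↦ 1
p = 2/3, q = 1 ↦ 1
p = 1, q = 0 ↦ 1
p = 1, q = 1/3 ↦ 1
p = 1, q = 2/3 ↦ 1
p = 1, q = 1 ↦ 1
Every assignment gives a value ≥ 1.

Yes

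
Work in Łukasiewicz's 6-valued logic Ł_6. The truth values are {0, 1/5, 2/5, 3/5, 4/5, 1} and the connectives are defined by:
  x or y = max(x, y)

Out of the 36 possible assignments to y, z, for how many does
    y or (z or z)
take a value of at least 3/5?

value 1: 11 assignments (counts)
value 4/5: 9 assignments (counts)
value 3/5: 7 assignments (counts)
value 2/5: 5 assignments
value 1/5: 3 assignments
value 0: 1 assignment
So 27 of the 36 assignments meet the threshold.

27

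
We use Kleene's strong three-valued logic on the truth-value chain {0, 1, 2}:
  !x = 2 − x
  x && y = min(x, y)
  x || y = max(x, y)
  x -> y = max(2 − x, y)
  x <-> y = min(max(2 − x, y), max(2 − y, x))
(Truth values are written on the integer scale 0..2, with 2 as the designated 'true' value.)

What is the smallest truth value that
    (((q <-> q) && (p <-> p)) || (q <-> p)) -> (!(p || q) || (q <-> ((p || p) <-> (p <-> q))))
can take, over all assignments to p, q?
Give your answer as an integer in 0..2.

1

Take p = 0, q = 1:
q <-> q = 1 <-> 1 = 1
p <-> p = 0 <-> 0 = 2
(q <-> q) && (p <-> p) = 1 && 2 = 1
q <-> p = 1 <-> 0 = 1
((q <-> q) && (p <-> p)) || (q <-> p) = 1 || 1 = 1
p || q = 0 || 1 = 1
!(p || q) = !1 = 1
p || p = 0 || 0 = 0
p <-> q = 0 <-> 1 = 1
(p || p) <-> (p <-> q) = 0 <-> 1 = 1
q <-> ((p || p) <-> (p <-> q)) = 1 <-> 1 = 1
!(p || q) || (q <-> ((p || p) <-> (p <-> q))) = 1 || 1 = 1
(((q <-> q) && (p <-> p)) || (q <-> p)) -> (!(p || q) || (q <-> ((p || p) <-> (p <-> q)))) = 1 -> 1 = 1
No assignment yields a value below 1, so this is the minimum.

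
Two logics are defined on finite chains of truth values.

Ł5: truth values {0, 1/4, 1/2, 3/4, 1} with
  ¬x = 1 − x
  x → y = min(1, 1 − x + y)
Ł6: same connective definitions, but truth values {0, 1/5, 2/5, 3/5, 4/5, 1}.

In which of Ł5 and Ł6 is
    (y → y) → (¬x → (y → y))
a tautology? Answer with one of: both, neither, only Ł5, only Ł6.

In Ł5: every assignment gives 1 — tautology.
In Ł6: every assignment gives 1 — tautology.

both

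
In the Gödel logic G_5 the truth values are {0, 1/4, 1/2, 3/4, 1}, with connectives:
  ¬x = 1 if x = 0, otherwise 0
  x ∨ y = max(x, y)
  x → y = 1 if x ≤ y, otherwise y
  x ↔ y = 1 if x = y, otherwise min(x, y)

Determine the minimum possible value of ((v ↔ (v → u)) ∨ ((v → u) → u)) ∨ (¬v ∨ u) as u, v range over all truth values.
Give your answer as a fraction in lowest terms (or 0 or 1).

Take u = 1/4, v = 1/4:
v → u = 1/4 → 1/4 = 1
v ↔ (v → u) = 1/4 ↔ 1 = 1/4
v → u = 1/4 → 1/4 = 1
(v → u) → u = 1 → 1/4 = 1/4
(v ↔ (v → u)) ∨ ((v → u) → u) = 1/4 ∨ 1/4 = 1/4
¬v = ¬1/4 = 0
¬v ∨ u = 0 ∨ 1/4 = 1/4
((v ↔ (v → u)) ∨ ((v → u) → u)) ∨ (¬v ∨ u) = 1/4 ∨ 1/4 = 1/4
No assignment yields a value below 1/4, so this is the minimum.

1/4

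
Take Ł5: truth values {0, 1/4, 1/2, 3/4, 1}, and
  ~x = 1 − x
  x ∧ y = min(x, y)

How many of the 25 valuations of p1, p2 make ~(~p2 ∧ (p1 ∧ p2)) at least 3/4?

value 1: 13 assignments (counts)
value 3/4: 9 assignments (counts)
value 1/2: 3 assignments
So 22 of the 25 assignments meet the threshold.

22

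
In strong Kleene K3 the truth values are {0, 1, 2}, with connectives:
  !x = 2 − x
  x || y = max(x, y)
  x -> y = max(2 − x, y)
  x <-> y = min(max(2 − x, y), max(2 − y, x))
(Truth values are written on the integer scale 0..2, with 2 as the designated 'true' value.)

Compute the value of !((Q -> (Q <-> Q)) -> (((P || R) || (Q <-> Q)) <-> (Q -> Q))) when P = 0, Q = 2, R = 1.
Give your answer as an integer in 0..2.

0

Q <-> Q = 2 <-> 2 = 2
Q -> (Q <-> Q) = 2 -> 2 = 2
P || R = 0 || 1 = 1
Q <-> Q = 2 <-> 2 = 2
(P || R) || (Q <-> Q) = 1 || 2 = 2
Q -> Q = 2 -> 2 = 2
((P || R) || (Q <-> Q)) <-> (Q -> Q) = 2 <-> 2 = 2
(Q -> (Q <-> Q)) -> (((P || R) || (Q <-> Q)) <-> (Q -> Q)) = 2 -> 2 = 2
!((Q -> (Q <-> Q)) -> (((P || R) || (Q <-> Q)) <-> (Q -> Q))) = !2 = 0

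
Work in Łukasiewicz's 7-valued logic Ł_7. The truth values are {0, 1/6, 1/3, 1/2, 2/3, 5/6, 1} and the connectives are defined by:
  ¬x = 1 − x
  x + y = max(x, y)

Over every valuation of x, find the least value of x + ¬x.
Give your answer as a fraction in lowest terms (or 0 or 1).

Take x = 1/2:
¬x = ¬1/2 = 1/2
x + ¬x = 1/2 + 1/2 = 1/2
No assignment yields a value below 1/2, so this is the minimum.

1/2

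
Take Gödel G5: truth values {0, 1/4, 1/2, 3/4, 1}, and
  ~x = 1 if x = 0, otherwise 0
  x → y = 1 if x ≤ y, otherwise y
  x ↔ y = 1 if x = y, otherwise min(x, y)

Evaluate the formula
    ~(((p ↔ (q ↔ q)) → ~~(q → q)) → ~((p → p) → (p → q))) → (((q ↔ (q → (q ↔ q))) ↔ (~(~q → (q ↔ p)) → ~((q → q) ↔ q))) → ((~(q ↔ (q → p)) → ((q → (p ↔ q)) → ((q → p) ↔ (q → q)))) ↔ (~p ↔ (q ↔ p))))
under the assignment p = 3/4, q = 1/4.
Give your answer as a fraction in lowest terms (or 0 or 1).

q ↔ q = 1/4 ↔ 1/4 = 1
p ↔ (q ↔ q) = 3/4 ↔ 1 = 3/4
q → q = 1/4 → 1/4 = 1
~(q → q) = ~1 = 0
~~(q → q) = ~0 = 1
(p ↔ (q ↔ q)) → ~~(q → q) = 3/4 → 1 = 1
p → p = 3/4 → 3/4 = 1
p → q = 3/4 → 1/4 = 1/4
(p → p) → (p → q) = 1 → 1/4 = 1/4
~((p → p) → (p → q)) = ~1/4 = 0
((p ↔ (q ↔ q)) → ~~(q → q)) → ~((p → p) → (p → q)) = 1 → 0 = 0
~(((p ↔ (q ↔ q)) → ~~(q → q)) → ~((p → p) → (p → q))) = ~0 = 1
q ↔ q = 1/4 ↔ 1/4 = 1
q → (q ↔ q) = 1/4 → 1 = 1
q ↔ (q → (q ↔ q)) = 1/4 ↔ 1 = 1/4
~q = ~1/4 = 0
q ↔ p = 1/4 ↔ 3/4 = 1/4
~q → (q ↔ p) = 0 → 1/4 = 1
~(~q → (q ↔ p)) = ~1 = 0
q → q = 1/4 → 1/4 = 1
(q → q) ↔ q = 1 ↔ 1/4 = 1/4
~((q → q) ↔ q) = ~1/4 = 0
~(~q → (q ↔ p)) → ~((q → q) ↔ q) = 0 → 0 = 1
(q ↔ (q → (q ↔ q))) ↔ (~(~q → (q ↔ p)) → ~((q → q) ↔ q)) = 1/4 ↔ 1 = 1/4
q → p = 1/4 → 3/4 = 1
q ↔ (q → p) = 1/4 ↔ 1 = 1/4
~(q ↔ (q → p)) = ~1/4 = 0
p ↔ q = 3/4 ↔ 1/4 = 1/4
q → (p ↔ q) = 1/4 → 1/4 = 1
q → p = 1/4 → 3/4 = 1
q → q = 1/4 → 1/4 = 1
(q → p) ↔ (q → q) = 1 ↔ 1 = 1
(q → (p ↔ q)) → ((q → p) ↔ (q → q)) = 1 → 1 = 1
~(q ↔ (q → p)) → ((q → (p ↔ q)) → ((q → p) ↔ (q → q))) = 0 → 1 = 1
~p = ~3/4 = 0
q ↔ p = 1/4 ↔ 3/4 = 1/4
~p ↔ (q ↔ p) = 0 ↔ 1/4 = 0
(~(q ↔ (q → p)) → ((q → (p ↔ q)) → ((q → p) ↔ (q → q)))) ↔ (~p ↔ (q ↔ p)) = 1 ↔ 0 = 0
((q ↔ (q → (q ↔ q))) ↔ (~(~q → (q ↔ p)) → ~((q → q) ↔ q))) → ((~(q ↔ (q → p)) → ((q → (p ↔ q)) → ((q → p) ↔ (q → q)))) ↔ (~p ↔ (q ↔ p))) = 1/4 → 0 = 0
~(((p ↔ (q ↔ q)) → ~~(q → q)) → ~((p → p) → (p → q))) → (((q ↔ (q → (q ↔ q))) ↔ (~(~q → (q ↔ p)) → ~((q → q) ↔ q))) → ((~(q ↔ (q → p)) → ((q → (p ↔ q)) → ((q → p) ↔ (q → q)))) ↔ (~p ↔ (q ↔ p)))) = 1 → 0 = 0

0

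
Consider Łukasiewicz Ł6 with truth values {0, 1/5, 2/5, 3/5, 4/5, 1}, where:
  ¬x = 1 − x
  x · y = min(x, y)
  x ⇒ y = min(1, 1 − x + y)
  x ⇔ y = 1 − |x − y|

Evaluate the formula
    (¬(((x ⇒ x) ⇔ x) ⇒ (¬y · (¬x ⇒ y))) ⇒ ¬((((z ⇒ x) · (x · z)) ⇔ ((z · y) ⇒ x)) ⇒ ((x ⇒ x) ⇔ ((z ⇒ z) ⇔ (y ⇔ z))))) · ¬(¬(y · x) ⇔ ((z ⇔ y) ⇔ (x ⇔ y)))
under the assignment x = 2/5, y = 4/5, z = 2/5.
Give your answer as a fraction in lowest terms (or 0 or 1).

2/5

x ⇒ x = 2/5 ⇒ 2/5 = 1
(x ⇒ x) ⇔ x = 1 ⇔ 2/5 = 2/5
¬y = ¬4/5 = 1/5
¬x = ¬2/5 = 3/5
¬x ⇒ y = 3/5 ⇒ 4/5 = 1
¬y · (¬x ⇒ y) = 1/5 · 1 = 1/5
((x ⇒ x) ⇔ x) ⇒ (¬y · (¬x ⇒ y)) = 2/5 ⇒ 1/5 = 4/5
¬(((x ⇒ x) ⇔ x) ⇒ (¬y · (¬x ⇒ y))) = ¬4/5 = 1/5
z ⇒ x = 2/5 ⇒ 2/5 = 1
x · z = 2/5 · 2/5 = 2/5
(z ⇒ x) · (x · z) = 1 · 2/5 = 2/5
z · y = 2/5 · 4/5 = 2/5
(z · y) ⇒ x = 2/5 ⇒ 2/5 = 1
((z ⇒ x) · (x · z)) ⇔ ((z · y) ⇒ x) = 2/5 ⇔ 1 = 2/5
x ⇒ x = 2/5 ⇒ 2/5 = 1
z ⇒ z = 2/5 ⇒ 2/5 = 1
y ⇔ z = 4/5 ⇔ 2/5 = 3/5
(z ⇒ z) ⇔ (y ⇔ z) = 1 ⇔ 3/5 = 3/5
(x ⇒ x) ⇔ ((z ⇒ z) ⇔ (y ⇔ z)) = 1 ⇔ 3/5 = 3/5
(((z ⇒ x) · (x · z)) ⇔ ((z · y) ⇒ x)) ⇒ ((x ⇒ x) ⇔ ((z ⇒ z) ⇔ (y ⇔ z))) = 2/5 ⇒ 3/5 = 1
¬((((z ⇒ x) · (x · z)) ⇔ ((z · y) ⇒ x)) ⇒ ((x ⇒ x) ⇔ ((z ⇒ z) ⇔ (y ⇔ z)))) = ¬1 = 0
¬(((x ⇒ x) ⇔ x) ⇒ (¬y · (¬x ⇒ y))) ⇒ ¬((((z ⇒ x) · (x · z)) ⇔ ((z · y) ⇒ x)) ⇒ ((x ⇒ x) ⇔ ((z ⇒ z) ⇔ (y ⇔ z)))) = 1/5 ⇒ 0 = 4/5
y · x = 4/5 · 2/5 = 2/5
¬(y · x) = ¬2/5 = 3/5
z ⇔ y = 2/5 ⇔ 4/5 = 3/5
x ⇔ y = 2/5 ⇔ 4/5 = 3/5
(z ⇔ y) ⇔ (x ⇔ y) = 3/5 ⇔ 3/5 = 1
¬(y · x) ⇔ ((z ⇔ y) ⇔ (x ⇔ y)) = 3/5 ⇔ 1 = 3/5
¬(¬(y · x) ⇔ ((z ⇔ y) ⇔ (x ⇔ y))) = ¬3/5 = 2/5
(¬(((x ⇒ x) ⇔ x) ⇒ (¬y · (¬x ⇒ y))) ⇒ ¬((((z ⇒ x) · (x · z)) ⇔ ((z · y) ⇒ x)) ⇒ ((x ⇒ x) ⇔ ((z ⇒ z) ⇔ (y ⇔ z))))) · ¬(¬(y · x) ⇔ ((z ⇔ y) ⇔ (x ⇔ y))) = 4/5 · 2/5 = 2/5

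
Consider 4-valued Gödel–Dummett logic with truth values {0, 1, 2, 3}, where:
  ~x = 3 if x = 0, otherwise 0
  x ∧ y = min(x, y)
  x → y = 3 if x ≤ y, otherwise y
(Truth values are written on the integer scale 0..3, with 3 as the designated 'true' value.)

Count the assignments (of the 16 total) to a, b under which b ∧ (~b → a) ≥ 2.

a = 0, b = 0 ↦ 0  <
a = 0, b = 1 ↦ 1  <
a = 0, b = 2 ↦ 2  ≥
a = 0, b = 3 ↦ 3  ≥
a = 1, b = 0 ↦ 0  <
a = 1, b = 1 ↦ 1  <
a = 1, b = 2 ↦ 2  ≥
a = 1, b = 3 ↦ 3  ≥
a = 2, b = 0 ↦ 0  <
a = 2, b = 1 ↦ 1  <
a = 2, b = 2 ↦ 2  ≥
a = 2, b = 3 ↦ 3  ≥
a = 3, b = 0 ↦ 0  <
a = 3, b = 1 ↦ 1  <
a = 3, b = 2 ↦ 2  ≥
a = 3, b = 3 ↦ 3  ≥
So 8 of the 16 assignments meet the threshold.

8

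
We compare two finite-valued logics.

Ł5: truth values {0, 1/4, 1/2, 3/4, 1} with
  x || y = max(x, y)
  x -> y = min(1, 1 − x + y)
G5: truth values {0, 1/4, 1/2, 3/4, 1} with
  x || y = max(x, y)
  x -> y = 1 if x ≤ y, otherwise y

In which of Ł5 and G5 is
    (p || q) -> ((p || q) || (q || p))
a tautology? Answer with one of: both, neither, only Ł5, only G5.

both

In Ł5: every assignment gives 1 — tautology.
In G5: every assignment gives 1 — tautology.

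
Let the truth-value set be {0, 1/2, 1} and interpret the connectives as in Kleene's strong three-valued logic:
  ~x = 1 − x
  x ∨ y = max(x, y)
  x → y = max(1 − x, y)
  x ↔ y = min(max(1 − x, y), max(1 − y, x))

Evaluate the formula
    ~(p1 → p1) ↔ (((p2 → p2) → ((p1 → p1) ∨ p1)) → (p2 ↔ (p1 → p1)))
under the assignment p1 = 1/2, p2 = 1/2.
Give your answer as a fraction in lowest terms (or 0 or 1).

p1 → p1 = 1/2 → 1/2 = 1/2
~(p1 → p1) = ~1/2 = 1/2
p2 → p2 = 1/2 → 1/2 = 1/2
p1 → p1 = 1/2 → 1/2 = 1/2
(p1 → p1) ∨ p1 = 1/2 ∨ 1/2 = 1/2
(p2 → p2) → ((p1 → p1) ∨ p1) = 1/2 → 1/2 = 1/2
p1 → p1 = 1/2 → 1/2 = 1/2
p2 ↔ (p1 → p1) = 1/2 ↔ 1/2 = 1/2
((p2 → p2) → ((p1 → p1) ∨ p1)) → (p2 ↔ (p1 → p1)) = 1/2 → 1/2 = 1/2
~(p1 → p1) ↔ (((p2 → p2) → ((p1 → p1) ∨ p1)) → (p2 ↔ (p1 → p1))) = 1/2 ↔ 1/2 = 1/2

1/2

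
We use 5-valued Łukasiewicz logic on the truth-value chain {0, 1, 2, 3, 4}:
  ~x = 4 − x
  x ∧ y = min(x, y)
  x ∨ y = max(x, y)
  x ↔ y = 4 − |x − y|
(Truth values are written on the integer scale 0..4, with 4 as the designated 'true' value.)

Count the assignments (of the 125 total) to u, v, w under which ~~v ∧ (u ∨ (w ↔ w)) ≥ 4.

25

value 4: 25 assignments (counts)
value 3: 25 assignments
value 2: 25 assignments
value 1: 25 assignments
value 0: 25 assignments
So 25 of the 125 assignments meet the threshold.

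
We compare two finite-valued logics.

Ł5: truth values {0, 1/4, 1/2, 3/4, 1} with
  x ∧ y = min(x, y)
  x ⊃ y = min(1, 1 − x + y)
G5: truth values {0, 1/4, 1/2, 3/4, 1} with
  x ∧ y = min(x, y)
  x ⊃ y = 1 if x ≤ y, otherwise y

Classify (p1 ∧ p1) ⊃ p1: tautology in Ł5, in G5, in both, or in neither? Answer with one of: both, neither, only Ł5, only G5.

In Ł5: every assignment gives 1 — tautology.
In G5: every assignment gives 1 — tautology.

both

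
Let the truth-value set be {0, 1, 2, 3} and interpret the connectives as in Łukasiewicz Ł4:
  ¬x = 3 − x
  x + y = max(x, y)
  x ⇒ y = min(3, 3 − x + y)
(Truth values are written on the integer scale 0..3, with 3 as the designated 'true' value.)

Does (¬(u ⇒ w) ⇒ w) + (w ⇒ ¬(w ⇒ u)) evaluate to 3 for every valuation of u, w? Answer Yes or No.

No

Counterexample: take u = 3, w = 1.
u ⇒ w = 3 ⇒ 1 = 1
¬(u ⇒ w) = ¬1 = 2
¬(u ⇒ w) ⇒ w = 2 ⇒ 1 = 2
w ⇒ u = 1 ⇒ 3 = 3
¬(w ⇒ u) = ¬3 = 0
w ⇒ ¬(w ⇒ u) = 1 ⇒ 0 = 2
(¬(u ⇒ w) ⇒ w) + (w ⇒ ¬(w ⇒ u)) = 2 + 2 = 2
This gives 2 ≠ 3.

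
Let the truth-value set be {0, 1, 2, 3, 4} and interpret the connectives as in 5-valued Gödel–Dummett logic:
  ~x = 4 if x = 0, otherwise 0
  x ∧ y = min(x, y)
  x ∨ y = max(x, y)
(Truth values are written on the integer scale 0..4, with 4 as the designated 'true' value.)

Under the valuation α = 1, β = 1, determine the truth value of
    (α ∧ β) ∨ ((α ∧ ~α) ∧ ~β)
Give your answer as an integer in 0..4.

α ∧ β = 1 ∧ 1 = 1
~α = ~1 = 0
α ∧ ~α = 1 ∧ 0 = 0
~β = ~1 = 0
(α ∧ ~α) ∧ ~β = 0 ∧ 0 = 0
(α ∧ β) ∨ ((α ∧ ~α) ∧ ~β) = 1 ∨ 0 = 1

1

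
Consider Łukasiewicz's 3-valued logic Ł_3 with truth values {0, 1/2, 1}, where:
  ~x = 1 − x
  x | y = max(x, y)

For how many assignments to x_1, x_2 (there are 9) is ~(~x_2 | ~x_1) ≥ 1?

1

x_1 = 0, x_2 = 0 ↦ 0  <
x_1 = 0, x_2 = 1/2 ↦ 0  <
x_1 = 0, x_2 = 1 ↦ 0  <
x_1 = 1/2, x_2 = 0 ↦ 0  <
x_1 = 1/2, x_2 = 1/2 ↦ 1/2  <
x_1 = 1/2, x_2 = 1 ↦ 1/2  <
x_1 = 1, x_2 = 0 ↦ 0  <
x_1 = 1, x_2 = 1/2 ↦ 1/2  <
x_1 = 1, x_2 = 1 ↦ 1  ≥
So 1 of the 9 assignments meets the threshold.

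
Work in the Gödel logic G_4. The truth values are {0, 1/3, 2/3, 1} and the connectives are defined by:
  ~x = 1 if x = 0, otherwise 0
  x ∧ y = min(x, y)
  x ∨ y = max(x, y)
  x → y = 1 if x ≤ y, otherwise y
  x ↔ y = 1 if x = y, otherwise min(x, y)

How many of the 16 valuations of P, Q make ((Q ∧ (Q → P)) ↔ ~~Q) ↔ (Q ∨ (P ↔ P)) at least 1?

P = 0, Q = 0 ↦ 1  ≥
P = 0, Q = 1/3 ↦ 0  <
P = 0, Q = 2/3 ↦ 0  <
P = 0, Q = 1 ↦ 0  <
P = 1/3, Q = 0 ↦ 1  ≥
P = 1/3, Q = 1/3 ↦ 1/3  <
P = 1/3, Q = 2/3 ↦ 1/3  <
P = 1/3, Q = 1 ↦ 1/3  <
P = 2/3, Q = 0 ↦ 1  ≥
P = 2/3, Q = 1/3 ↦ 1/3  <
P = 2/3, Q = 2/3 ↦ 2/3  <
P = 2/3, Q = 1 ↦ 2/3  <
P = 1, Q = 0 ↦ 1  ≥
P = 1, Q = 1/3 ↦ 1/3  <
P = 1, Q = 2/3 ↦ 2/3  <
P = 1, Q = 1 ↦ 1  ≥
So 5 of the 16 assignments meet the threshold.

5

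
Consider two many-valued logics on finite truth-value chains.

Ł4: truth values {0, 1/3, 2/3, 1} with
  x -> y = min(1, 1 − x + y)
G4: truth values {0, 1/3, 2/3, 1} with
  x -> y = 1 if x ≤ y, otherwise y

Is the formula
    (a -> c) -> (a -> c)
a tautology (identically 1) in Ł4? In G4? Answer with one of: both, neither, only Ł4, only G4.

In Ł4: every assignment gives 1 — tautology.
In G4: every assignment gives 1 — tautology.

both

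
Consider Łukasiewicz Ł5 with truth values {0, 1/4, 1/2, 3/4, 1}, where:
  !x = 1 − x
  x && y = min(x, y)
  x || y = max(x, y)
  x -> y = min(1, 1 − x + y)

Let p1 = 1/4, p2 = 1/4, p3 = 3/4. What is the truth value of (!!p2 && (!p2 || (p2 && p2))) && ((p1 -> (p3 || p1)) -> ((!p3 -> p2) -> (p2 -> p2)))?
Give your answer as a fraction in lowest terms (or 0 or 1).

1/4

!p2 = !1/4 = 3/4
!!p2 = !3/4 = 1/4
!p2 = !1/4 = 3/4
p2 && p2 = 1/4 && 1/4 = 1/4
!p2 || (p2 && p2) = 3/4 || 1/4 = 3/4
!!p2 && (!p2 || (p2 && p2)) = 1/4 && 3/4 = 1/4
p3 || p1 = 3/4 || 1/4 = 3/4
p1 -> (p3 || p1) = 1/4 -> 3/4 = 1
!p3 = !3/4 = 1/4
!p3 -> p2 = 1/4 -> 1/4 = 1
p2 -> p2 = 1/4 -> 1/4 = 1
(!p3 -> p2) -> (p2 -> p2) = 1 -> 1 = 1
(p1 -> (p3 || p1)) -> ((!p3 -> p2) -> (p2 -> p2)) = 1 -> 1 = 1
(!!p2 && (!p2 || (p2 && p2))) && ((p1 -> (p3 || p1)) -> ((!p3 -> p2) -> (p2 -> p2))) = 1/4 && 1 = 1/4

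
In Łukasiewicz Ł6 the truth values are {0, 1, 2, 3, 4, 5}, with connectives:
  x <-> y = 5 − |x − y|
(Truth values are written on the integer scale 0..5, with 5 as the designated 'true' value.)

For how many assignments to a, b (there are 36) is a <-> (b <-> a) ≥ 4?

18

value 5: 8 assignments (counts)
value 4: 10 assignments (counts)
value 3: 7 assignments
value 2: 6 assignments
value 1: 3 assignments
value 0: 2 assignments
So 18 of the 36 assignments meet the threshold.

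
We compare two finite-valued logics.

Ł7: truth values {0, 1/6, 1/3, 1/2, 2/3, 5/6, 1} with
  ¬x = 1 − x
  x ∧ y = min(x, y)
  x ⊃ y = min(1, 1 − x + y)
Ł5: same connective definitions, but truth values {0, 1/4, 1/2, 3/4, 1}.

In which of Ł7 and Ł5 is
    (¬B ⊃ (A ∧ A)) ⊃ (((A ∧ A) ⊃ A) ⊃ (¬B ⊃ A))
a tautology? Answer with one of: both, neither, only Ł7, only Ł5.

both

In Ł7: every assignment gives 1 — tautology.
In Ł5: every assignment gives 1 — tautology.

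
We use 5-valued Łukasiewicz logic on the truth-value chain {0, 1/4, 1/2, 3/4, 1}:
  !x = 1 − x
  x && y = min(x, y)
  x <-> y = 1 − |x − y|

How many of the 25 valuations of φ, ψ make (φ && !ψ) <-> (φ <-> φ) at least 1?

1

value 1: 1 assignment (counts)
value 3/4: 3 assignments
value 1/2: 5 assignments
value 1/4: 7 assignments
value 0: 9 assignments
So 1 of the 25 assignments meets the threshold.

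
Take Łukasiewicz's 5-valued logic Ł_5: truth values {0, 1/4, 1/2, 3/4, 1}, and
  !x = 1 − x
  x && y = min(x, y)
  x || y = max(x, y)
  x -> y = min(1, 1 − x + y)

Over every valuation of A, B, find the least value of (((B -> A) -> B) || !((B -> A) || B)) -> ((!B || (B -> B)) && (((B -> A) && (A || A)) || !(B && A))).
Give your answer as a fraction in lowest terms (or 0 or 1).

Take A = 1/2, B = 3/4:
B -> A = 3/4 -> 1/2 = 3/4
(B -> A) -> B = 3/4 -> 3/4 = 1
B -> A = 3/4 -> 1/2 = 3/4
(B -> A) || B = 3/4 || 3/4 = 3/4
!((B -> A) || B) = !3/4 = 1/4
((B -> A) -> B) || !((B -> A) || B) = 1 || 1/4 = 1
!B = !3/4 = 1/4
B -> B = 3/4 -> 3/4 = 1
!B || (B -> B) = 1/4 || 1 = 1
B -> A = 3/4 -> 1/2 = 3/4
A || A = 1/2 || 1/2 = 1/2
(B -> A) && (A || A) = 3/4 && 1/2 = 1/2
B && A = 3/4 && 1/2 = 1/2
!(B && A) = !1/2 = 1/2
((B -> A) && (A || A)) || !(B && A) = 1/2 || 1/2 = 1/2
(!B || (B -> B)) && (((B -> A) && (A || A)) || !(B && A)) = 1 && 1/2 = 1/2
(((B -> A) -> B) || !((B -> A) || B)) -> ((!B || (B -> B)) && (((B -> A) && (A || A)) || !(B && A))) = 1 -> 1/2 = 1/2
No assignment yields a value below 1/2, so this is the minimum.

1/2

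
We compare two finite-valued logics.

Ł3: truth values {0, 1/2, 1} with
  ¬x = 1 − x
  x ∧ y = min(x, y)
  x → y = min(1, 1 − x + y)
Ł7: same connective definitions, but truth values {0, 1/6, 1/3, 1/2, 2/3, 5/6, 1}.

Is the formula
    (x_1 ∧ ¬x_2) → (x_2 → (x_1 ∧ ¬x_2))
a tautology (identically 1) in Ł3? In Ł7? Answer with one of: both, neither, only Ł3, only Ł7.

both

In Ł3: every assignment gives 1 — tautology.
In Ł7: every assignment gives 1 — tautology.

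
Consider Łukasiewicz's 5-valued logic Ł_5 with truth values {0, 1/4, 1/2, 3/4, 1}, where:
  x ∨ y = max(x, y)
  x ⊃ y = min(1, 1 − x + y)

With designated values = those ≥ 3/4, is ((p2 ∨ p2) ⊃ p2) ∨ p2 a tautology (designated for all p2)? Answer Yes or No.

p2 = 0 ↦ 1
p2 = 1/4 ↦ 1
p2 = 1/2 ↦ 1
p2 = 3/4 ↦ 1
p2 = 1 ↦ 1
Every assignment gives a value ≥ 3/4.

Yes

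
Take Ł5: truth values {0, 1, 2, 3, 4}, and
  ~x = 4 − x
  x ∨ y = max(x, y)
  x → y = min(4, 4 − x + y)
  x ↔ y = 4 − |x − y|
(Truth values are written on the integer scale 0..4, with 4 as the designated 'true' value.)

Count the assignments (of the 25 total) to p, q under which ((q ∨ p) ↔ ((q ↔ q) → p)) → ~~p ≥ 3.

value 4: 9 assignments (counts)
value 3: 7 assignments (counts)
value 2: 5 assignments
value 1: 3 assignments
value 0: 1 assignment
So 16 of the 25 assignments meet the threshold.

16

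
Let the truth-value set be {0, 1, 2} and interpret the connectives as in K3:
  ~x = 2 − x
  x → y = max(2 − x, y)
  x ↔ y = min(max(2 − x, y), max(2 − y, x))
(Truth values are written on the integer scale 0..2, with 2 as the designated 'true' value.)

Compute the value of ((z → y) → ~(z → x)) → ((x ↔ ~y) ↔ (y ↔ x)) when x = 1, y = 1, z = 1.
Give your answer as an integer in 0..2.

1

z → y = 1 → 1 = 1
z → x = 1 → 1 = 1
~(z → x) = ~1 = 1
(z → y) → ~(z → x) = 1 → 1 = 1
~y = ~1 = 1
x ↔ ~y = 1 ↔ 1 = 1
y ↔ x = 1 ↔ 1 = 1
(x ↔ ~y) ↔ (y ↔ x) = 1 ↔ 1 = 1
((z → y) → ~(z → x)) → ((x ↔ ~y) ↔ (y ↔ x)) = 1 → 1 = 1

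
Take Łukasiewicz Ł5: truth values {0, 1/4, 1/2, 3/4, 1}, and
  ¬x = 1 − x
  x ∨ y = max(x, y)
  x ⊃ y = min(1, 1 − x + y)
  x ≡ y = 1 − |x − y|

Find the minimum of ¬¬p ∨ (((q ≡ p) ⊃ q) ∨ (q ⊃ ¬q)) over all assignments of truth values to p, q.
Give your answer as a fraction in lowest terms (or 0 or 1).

Take p = 3/4, q = 3/4:
¬p = ¬3/4 = 1/4
¬¬p = ¬1/4 = 3/4
q ≡ p = 3/4 ≡ 3/4 = 1
(q ≡ p) ⊃ q = 1 ⊃ 3/4 = 3/4
¬q = ¬3/4 = 1/4
q ⊃ ¬q = 3/4 ⊃ 1/4 = 1/2
((q ≡ p) ⊃ q) ∨ (q ⊃ ¬q) = 3/4 ∨ 1/2 = 3/4
¬¬p ∨ (((q ≡ p) ⊃ q) ∨ (q ⊃ ¬q)) = 3/4 ∨ 3/4 = 3/4
No assignment yields a value below 3/4, so this is the minimum.

3/4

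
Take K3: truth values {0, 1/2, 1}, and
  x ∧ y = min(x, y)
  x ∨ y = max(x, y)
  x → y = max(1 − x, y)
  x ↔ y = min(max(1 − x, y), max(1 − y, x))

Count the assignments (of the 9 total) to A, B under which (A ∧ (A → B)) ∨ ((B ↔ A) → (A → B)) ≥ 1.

6

A = 0, B = 0 ↦ 1  ≥
A = 0, B = 1/2 ↦ 1  ≥
A = 0, B = 1 ↦ 1  ≥
A = 1/2, B = 0 ↦ 1/2  <
A = 1/2, B = 1/2 ↦ 1/2  <
A = 1/2, B = 1 ↦ 1  ≥
A = 1, B = 0 ↦ 1  ≥
A = 1, B = 1/2 ↦ 1/2  <
A = 1, B = 1 ↦ 1  ≥
So 6 of the 9 assignments meet the threshold.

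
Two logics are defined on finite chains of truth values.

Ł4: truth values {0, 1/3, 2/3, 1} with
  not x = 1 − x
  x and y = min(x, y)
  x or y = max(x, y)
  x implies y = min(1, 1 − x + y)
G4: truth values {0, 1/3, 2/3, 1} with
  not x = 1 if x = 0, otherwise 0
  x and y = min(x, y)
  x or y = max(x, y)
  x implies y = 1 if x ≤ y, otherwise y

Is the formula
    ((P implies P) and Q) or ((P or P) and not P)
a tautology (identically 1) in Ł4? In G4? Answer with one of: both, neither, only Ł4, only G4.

neither

In Ł4: at P = 0, Q = 0 the value is 0 — not a tautology.
In G4: at P = 0, Q = 0 the value is 0 — not a tautology.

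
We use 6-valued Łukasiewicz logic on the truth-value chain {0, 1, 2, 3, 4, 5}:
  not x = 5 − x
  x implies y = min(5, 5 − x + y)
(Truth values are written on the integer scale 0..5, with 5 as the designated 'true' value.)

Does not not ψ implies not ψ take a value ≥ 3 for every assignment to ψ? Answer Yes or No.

Counterexample: take ψ = 4.
not ψ = not 4 = 1
not not ψ = not 1 = 4
not ψ = not 4 = 1
not not ψ implies not ψ = 4 implies 1 = 2
This gives 2, which is below 3.

No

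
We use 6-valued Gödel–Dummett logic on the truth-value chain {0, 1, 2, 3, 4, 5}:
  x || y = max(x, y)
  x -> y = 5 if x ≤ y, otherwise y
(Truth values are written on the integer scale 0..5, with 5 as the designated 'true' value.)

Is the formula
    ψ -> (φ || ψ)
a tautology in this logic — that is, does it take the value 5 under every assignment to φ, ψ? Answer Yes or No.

Yes

At φ = 0, ψ = 1, for instance:
φ || ψ = 0 || 1 = 1
ψ -> (φ || ψ) = 1 -> 1 = 5
and checking the remaining 35 assignments likewise gives ≥ 5 in every case.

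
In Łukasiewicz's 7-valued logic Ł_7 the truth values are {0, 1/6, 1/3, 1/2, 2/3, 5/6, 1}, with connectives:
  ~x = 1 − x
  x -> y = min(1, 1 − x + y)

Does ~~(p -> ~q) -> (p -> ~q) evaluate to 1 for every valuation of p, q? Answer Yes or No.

Yes

At p = 1/3, q = 5/6, for instance:
~q = ~5/6 = 1/6
p -> ~q = 1/3 -> 1/6 = 5/6
~(p -> ~q) = ~5/6 = 1/6
~~(p -> ~q) = ~1/6 = 5/6
~~(p -> ~q) -> (p -> ~q) = 5/6 -> 5/6 = 1
and checking the remaining 48 assignments likewise gives ≥ 1 in every case.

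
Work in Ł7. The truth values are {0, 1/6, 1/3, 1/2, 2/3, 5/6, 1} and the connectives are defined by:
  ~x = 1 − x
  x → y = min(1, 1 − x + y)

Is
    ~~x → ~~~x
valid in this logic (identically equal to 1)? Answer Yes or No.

Counterexample: take x = 2/3.
~x = ~2/3 = 1/3
~~x = ~1/3 = 2/3
~x = ~2/3 = 1/3
~~x = ~1/3 = 2/3
~~~x = ~2/3 = 1/3
~~x → ~~~x = 2/3 → 1/3 = 2/3
This gives 2/3 ≠ 1.

No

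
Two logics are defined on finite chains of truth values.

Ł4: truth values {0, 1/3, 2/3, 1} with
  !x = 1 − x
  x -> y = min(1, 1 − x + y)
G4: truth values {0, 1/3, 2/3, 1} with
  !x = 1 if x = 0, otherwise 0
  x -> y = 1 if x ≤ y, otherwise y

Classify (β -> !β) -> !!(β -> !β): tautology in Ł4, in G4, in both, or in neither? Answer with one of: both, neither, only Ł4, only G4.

In Ł4: every assignment gives 1 — tautology.
In G4: every assignment gives 1 — tautology.

both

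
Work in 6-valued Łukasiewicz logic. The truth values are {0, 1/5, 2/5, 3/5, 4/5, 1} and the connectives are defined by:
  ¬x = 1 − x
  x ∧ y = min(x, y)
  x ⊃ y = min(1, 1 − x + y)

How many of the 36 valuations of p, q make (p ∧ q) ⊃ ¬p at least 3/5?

value 1: 24 assignments (counts)
value 4/5: 5 assignments (counts)
value 3/5: 2 assignments (counts)
value 2/5: 3 assignments
value 1/5: 1 assignment
value 0: 1 assignment
So 31 of the 36 assignments meet the threshold.

31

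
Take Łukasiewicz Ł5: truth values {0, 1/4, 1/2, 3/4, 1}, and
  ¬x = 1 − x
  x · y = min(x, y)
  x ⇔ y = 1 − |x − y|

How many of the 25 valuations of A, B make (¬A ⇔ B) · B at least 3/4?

value 1: 1 assignment (counts)
value 3/4: 4 assignments (counts)
value 1/2: 7 assignments
value 1/4: 7 assignments
value 0: 6 assignments
So 5 of the 25 assignments meet the threshold.

5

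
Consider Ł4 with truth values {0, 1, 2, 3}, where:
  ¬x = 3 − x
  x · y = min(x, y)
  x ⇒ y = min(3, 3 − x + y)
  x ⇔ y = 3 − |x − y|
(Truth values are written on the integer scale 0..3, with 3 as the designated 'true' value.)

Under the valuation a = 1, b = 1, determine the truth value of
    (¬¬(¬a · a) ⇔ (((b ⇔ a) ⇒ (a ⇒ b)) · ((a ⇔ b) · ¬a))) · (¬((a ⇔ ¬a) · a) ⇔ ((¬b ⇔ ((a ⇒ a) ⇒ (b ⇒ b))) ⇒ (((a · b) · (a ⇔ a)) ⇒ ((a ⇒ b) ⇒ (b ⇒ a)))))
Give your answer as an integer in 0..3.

¬a = ¬1 = 2
¬a · a = 2 · 1 = 1
¬(¬a · a) = ¬1 = 2
¬¬(¬a · a) = ¬2 = 1
b ⇔ a = 1 ⇔ 1 = 3
a ⇒ b = 1 ⇒ 1 = 3
(b ⇔ a) ⇒ (a ⇒ b) = 3 ⇒ 3 = 3
a ⇔ b = 1 ⇔ 1 = 3
¬a = ¬1 = 2
(a ⇔ b) · ¬a = 3 · 2 = 2
((b ⇔ a) ⇒ (a ⇒ b)) · ((a ⇔ b) · ¬a) = 3 · 2 = 2
¬¬(¬a · a) ⇔ (((b ⇔ a) ⇒ (a ⇒ b)) · ((a ⇔ b) · ¬a)) = 1 ⇔ 2 = 2
¬a = ¬1 = 2
a ⇔ ¬a = 1 ⇔ 2 = 2
(a ⇔ ¬a) · a = 2 · 1 = 1
¬((a ⇔ ¬a) · a) = ¬1 = 2
¬b = ¬1 = 2
a ⇒ a = 1 ⇒ 1 = 3
b ⇒ b = 1 ⇒ 1 = 3
(a ⇒ a) ⇒ (b ⇒ b) = 3 ⇒ 3 = 3
¬b ⇔ ((a ⇒ a) ⇒ (b ⇒ b)) = 2 ⇔ 3 = 2
a · b = 1 · 1 = 1
a ⇔ a = 1 ⇔ 1 = 3
(a · b) · (a ⇔ a) = 1 · 3 = 1
a ⇒ b = 1 ⇒ 1 = 3
b ⇒ a = 1 ⇒ 1 = 3
(a ⇒ b) ⇒ (b ⇒ a) = 3 ⇒ 3 = 3
((a · b) · (a ⇔ a)) ⇒ ((a ⇒ b) ⇒ (b ⇒ a)) = 1 ⇒ 3 = 3
(¬b ⇔ ((a ⇒ a) ⇒ (b ⇒ b))) ⇒ (((a · b) · (a ⇔ a)) ⇒ ((a ⇒ b) ⇒ (b ⇒ a))) = 2 ⇒ 3 = 3
¬((a ⇔ ¬a) · a) ⇔ ((¬b ⇔ ((a ⇒ a) ⇒ (b ⇒ b))) ⇒ (((a · b) · (a ⇔ a)) ⇒ ((a ⇒ b) ⇒ (b ⇒ a)))) = 2 ⇔ 3 = 2
(¬¬(¬a · a) ⇔ (((b ⇔ a) ⇒ (a ⇒ b)) · ((a ⇔ b) · ¬a))) · (¬((a ⇔ ¬a) · a) ⇔ ((¬b ⇔ ((a ⇒ a) ⇒ (b ⇒ b))) ⇒ (((a · b) · (a ⇔ a)) ⇒ ((a ⇒ b) ⇒ (b ⇒ a))))) = 2 · 2 = 2

2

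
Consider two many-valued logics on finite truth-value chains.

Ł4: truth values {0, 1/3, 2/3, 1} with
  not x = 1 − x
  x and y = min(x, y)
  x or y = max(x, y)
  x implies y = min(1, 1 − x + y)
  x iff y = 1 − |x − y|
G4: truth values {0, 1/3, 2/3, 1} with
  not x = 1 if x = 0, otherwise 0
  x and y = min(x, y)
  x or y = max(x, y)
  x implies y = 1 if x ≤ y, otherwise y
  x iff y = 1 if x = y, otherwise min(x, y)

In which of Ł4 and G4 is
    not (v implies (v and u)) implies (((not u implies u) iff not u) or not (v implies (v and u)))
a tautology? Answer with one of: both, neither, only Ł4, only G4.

In Ł4: every assignment gives 1 — tautology.
In G4: every assignment gives 1 — tautology.

both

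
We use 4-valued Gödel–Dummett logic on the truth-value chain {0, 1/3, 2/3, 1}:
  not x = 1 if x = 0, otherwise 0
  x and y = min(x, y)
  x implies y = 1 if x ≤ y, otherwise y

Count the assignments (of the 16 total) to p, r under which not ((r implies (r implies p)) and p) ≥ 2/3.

4

p = 0, r = 0 ↦ 1  ≥
p = 0, r = 1/3 ↦ 1  ≥
p = 0, r = 2/3 ↦ 1  ≥
p = 0, r = 1 ↦ 1  ≥
p = 1/3, r = 0 ↦ 0  <
p = 1/3, r = 1/3 ↦ 0  <
p = 1/3, r = 2/3 ↦ 0  <
p = 1/3, r = 1 ↦ 0  <
p = 2/3, r = 0 ↦ 0  <
p = 2/3, r = 1/3 ↦ 0  <
p = 2/3, r = 2/3 ↦ 0  <
p = 2/3, r = 1 ↦ 0  <
p = 1, r = 0 ↦ 0  <
p = 1, r = 1/3 ↦ 0  <
p = 1, r = 2/3 ↦ 0  <
p = 1, r = 1 ↦ 0  <
So 4 of the 16 assignments meet the threshold.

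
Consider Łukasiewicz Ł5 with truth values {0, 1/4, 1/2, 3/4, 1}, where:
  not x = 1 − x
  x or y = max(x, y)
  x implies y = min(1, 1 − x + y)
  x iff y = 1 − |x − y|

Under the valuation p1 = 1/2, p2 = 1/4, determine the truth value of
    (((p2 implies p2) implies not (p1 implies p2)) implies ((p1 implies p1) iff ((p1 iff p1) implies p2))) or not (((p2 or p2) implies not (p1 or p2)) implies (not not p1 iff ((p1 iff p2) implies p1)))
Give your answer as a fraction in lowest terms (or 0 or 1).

1

p2 implies p2 = 1/4 implies 1/4 = 1
p1 implies p2 = 1/2 implies 1/4 = 3/4
not (p1 implies p2) = not 3/4 = 1/4
(p2 implies p2) implies not (p1 implies p2) = 1 implies 1/4 = 1/4
p1 implies p1 = 1/2 implies 1/2 = 1
p1 iff p1 = 1/2 iff 1/2 = 1
(p1 iff p1) implies p2 = 1 implies 1/4 = 1/4
(p1 implies p1) iff ((p1 iff p1) implies p2) = 1 iff 1/4 = 1/4
((p2 implies p2) implies not (p1 implies p2)) implies ((p1 implies p1) iff ((p1 iff p1) implies p2)) = 1/4 implies 1/4 = 1
p2 or p2 = 1/4 or 1/4 = 1/4
p1 or p2 = 1/2 or 1/4 = 1/2
not (p1 or p2) = not 1/2 = 1/2
(p2 or p2) implies not (p1 or p2) = 1/4 implies 1/2 = 1
not p1 = not 1/2 = 1/2
not not p1 = not 1/2 = 1/2
p1 iff p2 = 1/2 iff 1/4 = 3/4
(p1 iff p2) implies p1 = 3/4 implies 1/2 = 3/4
not not p1 iff ((p1 iff p2) implies p1) = 1/2 iff 3/4 = 3/4
((p2 or p2) implies not (p1 or p2)) implies (not not p1 iff ((p1 iff p2) implies p1)) = 1 implies 3/4 = 3/4
not (((p2 or p2) implies not (p1 or p2)) implies (not not p1 iff ((p1 iff p2) implies p1))) = not 3/4 = 1/4
(((p2 implies p2) implies not (p1 implies p2)) implies ((p1 implies p1) iff ((p1 iff p1) implies p2))) or not (((p2 or p2) implies not (p1 or p2)) implies (not not p1 iff ((p1 iff p2) implies p1))) = 1 or 1/4 = 1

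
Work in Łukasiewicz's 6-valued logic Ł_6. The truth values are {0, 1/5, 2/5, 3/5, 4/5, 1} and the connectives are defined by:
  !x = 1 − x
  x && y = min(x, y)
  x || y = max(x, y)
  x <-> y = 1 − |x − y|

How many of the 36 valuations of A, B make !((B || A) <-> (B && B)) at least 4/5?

3

value 1: 1 assignment (counts)
value 4/5: 2 assignments (counts)
value 3/5: 3 assignments
value 2/5: 4 assignments
value 1/5: 5 assignments
value 0: 21 assignments
So 3 of the 36 assignments meet the threshold.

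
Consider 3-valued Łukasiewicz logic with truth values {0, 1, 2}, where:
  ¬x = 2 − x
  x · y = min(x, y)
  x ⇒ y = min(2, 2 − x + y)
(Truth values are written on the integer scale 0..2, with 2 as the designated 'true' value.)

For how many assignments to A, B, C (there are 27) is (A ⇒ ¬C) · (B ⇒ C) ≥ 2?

10

value 2: 10 assignments (counts)
value 1: 11 assignments
value 0: 6 assignments
So 10 of the 27 assignments meet the threshold.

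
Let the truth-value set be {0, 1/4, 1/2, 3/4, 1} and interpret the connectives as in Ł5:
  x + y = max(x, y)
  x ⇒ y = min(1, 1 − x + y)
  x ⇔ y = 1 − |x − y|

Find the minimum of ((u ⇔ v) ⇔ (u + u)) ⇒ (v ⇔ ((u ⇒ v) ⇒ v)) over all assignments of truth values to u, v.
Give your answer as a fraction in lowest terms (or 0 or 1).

1/2

Take u = 1/2, v = 0:
u ⇔ v = 1/2 ⇔ 0 = 1/2
u + u = 1/2 + 1/2 = 1/2
(u ⇔ v) ⇔ (u + u) = 1/2 ⇔ 1/2 = 1
u ⇒ v = 1/2 ⇒ 0 = 1/2
(u ⇒ v) ⇒ v = 1/2 ⇒ 0 = 1/2
v ⇔ ((u ⇒ v) ⇒ v) = 0 ⇔ 1/2 = 1/2
((u ⇔ v) ⇔ (u + u)) ⇒ (v ⇔ ((u ⇒ v) ⇒ v)) = 1 ⇒ 1/2 = 1/2
No assignment yields a value below 1/2, so this is the minimum.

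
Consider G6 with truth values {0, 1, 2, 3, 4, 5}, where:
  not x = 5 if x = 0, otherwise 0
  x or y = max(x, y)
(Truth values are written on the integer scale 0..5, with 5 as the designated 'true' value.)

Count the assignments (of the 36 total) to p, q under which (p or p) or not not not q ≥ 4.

16

value 5: 11 assignments (counts)
value 4: 5 assignments (counts)
value 3: 5 assignments
value 2: 5 assignments
value 1: 5 assignments
value 0: 5 assignments
So 16 of the 36 assignments meet the threshold.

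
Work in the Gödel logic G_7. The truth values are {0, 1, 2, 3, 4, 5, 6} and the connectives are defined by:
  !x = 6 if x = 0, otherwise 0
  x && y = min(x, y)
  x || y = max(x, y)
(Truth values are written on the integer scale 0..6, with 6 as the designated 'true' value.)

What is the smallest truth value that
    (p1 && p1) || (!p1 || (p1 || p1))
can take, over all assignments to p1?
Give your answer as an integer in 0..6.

1

Take p1 = 1:
p1 && p1 = 1 && 1 = 1
!p1 = !1 = 0
p1 || p1 = 1 || 1 = 1
!p1 || (p1 || p1) = 0 || 1 = 1
(p1 && p1) || (!p1 || (p1 || p1)) = 1 || 1 = 1
No assignment yields a value below 1, so this is the minimum.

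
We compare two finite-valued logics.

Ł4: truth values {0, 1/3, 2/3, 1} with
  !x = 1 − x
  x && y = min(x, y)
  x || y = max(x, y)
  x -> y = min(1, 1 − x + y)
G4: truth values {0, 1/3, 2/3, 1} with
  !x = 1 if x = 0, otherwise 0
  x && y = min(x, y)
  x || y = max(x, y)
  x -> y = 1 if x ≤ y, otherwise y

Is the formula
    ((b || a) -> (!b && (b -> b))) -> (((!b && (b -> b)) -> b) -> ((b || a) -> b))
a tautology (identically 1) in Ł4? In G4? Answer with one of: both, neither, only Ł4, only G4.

both

In Ł4: every assignment gives 1 — tautology.
In G4: every assignment gives 1 — tautology.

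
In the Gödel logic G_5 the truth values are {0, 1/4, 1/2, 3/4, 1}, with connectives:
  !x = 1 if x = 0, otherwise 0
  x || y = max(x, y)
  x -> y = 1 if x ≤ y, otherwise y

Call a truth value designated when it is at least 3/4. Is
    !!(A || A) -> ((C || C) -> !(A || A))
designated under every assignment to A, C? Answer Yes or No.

Counterexample: take A = 1/4, C = 1/4.
A || A = 1/4 || 1/4 = 1/4
!(A || A) = !1/4 = 0
!!(A || A) = !0 = 1
C || C = 1/4 || 1/4 = 1/4
A || A = 1/4 || 1/4 = 1/4
!(A || A) = !1/4 = 0
(C || C) -> !(A || A) = 1/4 -> 0 = 0
!!(A || A) -> ((C || C) -> !(A || A)) = 1 -> 0 = 0
This gives 0, which is below 3/4.

No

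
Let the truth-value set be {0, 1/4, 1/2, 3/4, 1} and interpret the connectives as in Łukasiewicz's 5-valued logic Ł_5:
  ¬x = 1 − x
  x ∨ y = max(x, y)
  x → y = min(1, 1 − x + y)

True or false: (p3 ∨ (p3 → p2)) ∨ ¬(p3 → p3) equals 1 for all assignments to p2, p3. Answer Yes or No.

Counterexample: take p2 = 0, p3 = 1/4.
p3 → p2 = 1/4 → 0 = 3/4
p3 ∨ (p3 → p2) = 1/4 ∨ 3/4 = 3/4
p3 → p3 = 1/4 → 1/4 = 1
¬(p3 → p3) = ¬1 = 0
(p3 ∨ (p3 → p2)) ∨ ¬(p3 → p3) = 3/4 ∨ 0 = 3/4
This gives 3/4 ≠ 1.

No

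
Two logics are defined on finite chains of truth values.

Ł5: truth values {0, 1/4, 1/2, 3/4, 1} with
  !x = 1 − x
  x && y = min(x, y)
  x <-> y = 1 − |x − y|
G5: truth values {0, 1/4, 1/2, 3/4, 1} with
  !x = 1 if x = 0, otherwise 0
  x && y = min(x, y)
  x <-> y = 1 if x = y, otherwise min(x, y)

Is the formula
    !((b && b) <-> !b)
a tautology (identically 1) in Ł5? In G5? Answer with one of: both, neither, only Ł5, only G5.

In Ł5: at b = 1/4 the value is 1/2 — not a tautology.
In G5: every assignment gives 1 — tautology.

only G5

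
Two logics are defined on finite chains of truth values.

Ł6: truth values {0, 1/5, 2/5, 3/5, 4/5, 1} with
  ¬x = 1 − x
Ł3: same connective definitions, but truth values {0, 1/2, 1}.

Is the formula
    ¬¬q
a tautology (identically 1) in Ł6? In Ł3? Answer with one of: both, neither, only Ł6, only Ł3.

neither

In Ł6: at q = 0 the value is 0 — not a tautology.
In Ł3: at q = 0 the value is 0 — not a tautology.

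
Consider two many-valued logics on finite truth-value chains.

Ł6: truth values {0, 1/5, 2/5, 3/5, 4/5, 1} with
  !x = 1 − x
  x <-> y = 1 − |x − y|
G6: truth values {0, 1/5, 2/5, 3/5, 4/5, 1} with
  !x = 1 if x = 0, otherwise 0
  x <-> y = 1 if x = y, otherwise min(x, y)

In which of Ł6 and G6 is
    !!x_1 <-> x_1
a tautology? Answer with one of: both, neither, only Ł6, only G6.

In Ł6: every assignment gives 1 — tautology.
In G6: at x_1 = 1/5 the value is 1/5 — not a tautology.

only Ł6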